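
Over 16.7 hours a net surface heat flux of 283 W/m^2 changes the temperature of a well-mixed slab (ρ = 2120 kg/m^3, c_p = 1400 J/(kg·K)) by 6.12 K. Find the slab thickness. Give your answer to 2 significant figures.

0.94 m

Heat input Q = F Δt = 283 × 60100 s = 1.70×10^7 J/m².
Required areal heat capacity C = Q / ΔT = 2.78×10^6 J/(m²·K).
Depth D = C / (ρ c_p) = 2.78×10^6 / (2120 × 1400) = 0.937 m.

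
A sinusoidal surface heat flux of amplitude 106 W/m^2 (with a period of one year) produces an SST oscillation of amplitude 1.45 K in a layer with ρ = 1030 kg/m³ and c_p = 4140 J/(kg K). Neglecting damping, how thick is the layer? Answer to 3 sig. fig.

86.0 m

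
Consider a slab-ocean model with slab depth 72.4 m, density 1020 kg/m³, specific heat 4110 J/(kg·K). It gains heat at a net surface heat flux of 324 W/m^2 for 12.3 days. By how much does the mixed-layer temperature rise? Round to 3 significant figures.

Areal heat capacity C = ρ c_p D = 1020 × 4110 × 72.4 = 3.04×10^8 J/(m²·K).
Net heat input Q = F Δt = 324 × (12.3 days × 86400 s/day) = 3.44×10^8 J/m².
ΔT = Q / C = 3.44×10^8 / 3.04×10^8 = 1.13 K.

1.13 K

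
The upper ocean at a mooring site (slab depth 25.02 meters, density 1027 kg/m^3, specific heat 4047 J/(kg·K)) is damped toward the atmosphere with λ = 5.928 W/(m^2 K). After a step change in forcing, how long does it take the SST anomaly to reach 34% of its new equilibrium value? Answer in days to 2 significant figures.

84 days

Areal heat capacity C = ρ c_p D = 1027 × 4047 × 25.02 = 1.04×10^8 J m⁻² K⁻¹.
τ = C / λ = 1.04×10^8 / 5.928 = 1.75×10^7 s.
Fraction reached: 1 − e^(−t/τ) = 0.34 ⇒ t = −τ ln(1 − 0.34) = τ × 0.416.
t = 7.29×10^6 s = 84.4 days.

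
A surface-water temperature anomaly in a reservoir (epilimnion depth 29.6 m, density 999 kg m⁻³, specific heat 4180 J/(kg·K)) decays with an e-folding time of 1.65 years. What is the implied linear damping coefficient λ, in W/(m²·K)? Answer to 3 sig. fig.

2.37

Areal heat capacity C = ρ c_p D = 999 × 4180 × 29.6 = 1.24×10^8 J m⁻² K⁻¹.
τ = 1.65 years = 5.21×10^7 s.
λ = C / τ = 1.24×10^8 / 5.21×10^7 = 2.37 W/(m²·K).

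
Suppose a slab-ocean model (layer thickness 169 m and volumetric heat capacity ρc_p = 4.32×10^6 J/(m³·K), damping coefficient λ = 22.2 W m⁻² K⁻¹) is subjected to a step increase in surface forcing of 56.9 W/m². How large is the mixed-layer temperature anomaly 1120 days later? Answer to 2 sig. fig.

2.4 K

Areal heat capacity C = ρc_p × D = 4.32×10^6 × 169 = 7.30×10^8 J/(m^2 K).
τ = C / λ = 7.30×10^8 / 22.2 = 3.29×10^7 s.
Equilibrium anomaly ΔT_eq = F / λ = 56.9 / 22.2 = 2.56 K.
t = 1120 days = 9.68×10^7 s, so t/τ = 2.94.
ΔT(t) = ΔT_eq (1 − e^(−t/τ)) = 2.56 × (1 − e^−2.94) = 2.43 K.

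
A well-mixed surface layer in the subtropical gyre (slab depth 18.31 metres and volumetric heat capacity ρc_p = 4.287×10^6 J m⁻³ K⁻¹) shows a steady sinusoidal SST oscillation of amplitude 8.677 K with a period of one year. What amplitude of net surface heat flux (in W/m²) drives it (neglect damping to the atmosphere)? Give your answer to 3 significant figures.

136

Areal heat capacity C = ρc_p × D = 4.287×10^6 × 18.31 = 7.85×10^7 J/(m²·K).
ω = 2π / 3.15×10^7 s = 1.99×10^-7 s⁻¹.
Cω = 7.85×10^7 × 1.99×10^-7 = 15.6 W/(m²·K).
F₀ = A × Cω = 8.677 × 15.6 = 136 W/m².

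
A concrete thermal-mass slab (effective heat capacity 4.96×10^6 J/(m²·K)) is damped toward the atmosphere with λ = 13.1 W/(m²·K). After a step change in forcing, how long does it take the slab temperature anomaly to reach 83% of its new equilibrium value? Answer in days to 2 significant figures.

Areal heat capacity C = 4.96×10^6 J/(m²·K) (given).
τ = C / λ = 4.96×10^6 / 13.1 = 3.79×10^5 s.
Fraction reached: 1 − e^(−t/τ) = 0.83 ⇒ t = −τ ln(1 − 0.83) = τ × 1.77.
t = 6.71×10^5 s = 7.77 days.

7.8 days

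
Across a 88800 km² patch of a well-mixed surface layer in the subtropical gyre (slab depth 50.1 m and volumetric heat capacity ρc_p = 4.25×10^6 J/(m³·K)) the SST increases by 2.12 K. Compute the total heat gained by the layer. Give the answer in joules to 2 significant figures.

4.0×10^19 J

Areal heat capacity C = ρc_p × D = 4.25×10^6 × 50.1 = 2.13×10^8 J m⁻² K⁻¹.
Heat per unit area: q = C ΔT = 2.13×10^8 × 2.12 = 4.51×10^8 J/m².
Total heat: Q = q × A = 4.51×10^8 × (88800 × 10⁶ m²) = 4.01×10^19 J.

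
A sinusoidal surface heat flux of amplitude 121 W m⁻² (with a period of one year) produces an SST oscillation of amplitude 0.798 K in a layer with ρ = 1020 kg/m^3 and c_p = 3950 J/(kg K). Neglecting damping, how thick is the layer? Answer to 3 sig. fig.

189 m

ω = 2π / 3.15×10^7 s = 1.99×10^-7 s⁻¹.
Required C = F₀ / (A ω) = 121 / (0.798 × 1.99×10^-7) = 7.61×10^8 J/(m²·K).
D = C / (ρ c_p) = 7.61×10^8 / (1020 × 3950) = 189 m.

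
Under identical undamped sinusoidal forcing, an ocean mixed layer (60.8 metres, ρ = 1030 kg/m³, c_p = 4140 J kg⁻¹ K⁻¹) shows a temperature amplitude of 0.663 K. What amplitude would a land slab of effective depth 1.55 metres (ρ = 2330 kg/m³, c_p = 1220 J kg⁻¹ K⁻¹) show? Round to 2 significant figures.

39 K

C_ocean = 2.59×10^8 J/(m²·K); C_land = 4.41×10^6 J/(m²·K).
A ∝ 1/C ⇒ A_land = A_ocean × C_ocean/C_land = 0.663 × 58.8 = 39.0 K.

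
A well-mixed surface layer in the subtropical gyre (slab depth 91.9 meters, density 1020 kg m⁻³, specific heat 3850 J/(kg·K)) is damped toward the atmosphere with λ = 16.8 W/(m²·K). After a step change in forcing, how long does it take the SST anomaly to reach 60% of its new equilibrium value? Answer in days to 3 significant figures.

228 days

Areal heat capacity C = ρ c_p D = 1020 × 3850 × 91.9 = 3.61×10^8 J/(m²·K).
τ = C / λ = 3.61×10^8 / 16.8 = 2.15×10^7 s.
Fraction reached: 1 − e^(−t/τ) = 0.60 ⇒ t = −τ ln(1 − 0.60) = τ × 0.916.
t = 1.97×10^7 s = 228 days.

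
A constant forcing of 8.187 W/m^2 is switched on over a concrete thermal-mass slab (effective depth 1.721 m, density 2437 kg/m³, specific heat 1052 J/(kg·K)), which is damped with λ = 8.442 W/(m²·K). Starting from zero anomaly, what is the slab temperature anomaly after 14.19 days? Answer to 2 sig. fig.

Areal heat capacity C = ρ c_p D = 2437 × 1052 × 1.721 = 4.41×10^6 J/(m²·K).
τ = C / λ = 4.41×10^6 / 8.442 = 5.23×10^5 s.
Equilibrium anomaly ΔT_eq = F / λ = 8.187 / 8.442 = 0.970 K.
t = 14.19 days = 1.23×10^6 s, so t/τ = 2.35.
ΔT(t) = ΔT_eq (1 − e^(−t/τ)) = 0.970 × (1 − e^−2.35) = 0.877 K.

0.88 K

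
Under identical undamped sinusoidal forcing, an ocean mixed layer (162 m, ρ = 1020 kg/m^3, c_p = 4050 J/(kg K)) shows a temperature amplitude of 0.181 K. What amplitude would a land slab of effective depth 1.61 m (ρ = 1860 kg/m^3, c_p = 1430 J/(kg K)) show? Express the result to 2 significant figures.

C_ocean = 6.69×10^8 J/(m²·K); C_land = 4.28×10^6 J/(m²·K).
A ∝ 1/C ⇒ A_land = A_ocean × C_ocean/C_land = 0.181 × 156 = 28.3 K.

28 K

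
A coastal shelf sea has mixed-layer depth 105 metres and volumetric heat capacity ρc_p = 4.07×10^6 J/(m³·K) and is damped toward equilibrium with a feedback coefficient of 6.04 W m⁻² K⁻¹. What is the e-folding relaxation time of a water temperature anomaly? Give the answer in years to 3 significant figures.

2.24 years

Areal heat capacity C = ρc_p × D = 4.07×10^6 × 105 = 4.27×10^8 J/(m²·K).
Relaxation time τ = C / λ = 4.27×10^8 / 6.04 = 7.08×10^7 s.
In years: 7.08×10^7 s / (3.156×10^7 s/year) = 2.24 years.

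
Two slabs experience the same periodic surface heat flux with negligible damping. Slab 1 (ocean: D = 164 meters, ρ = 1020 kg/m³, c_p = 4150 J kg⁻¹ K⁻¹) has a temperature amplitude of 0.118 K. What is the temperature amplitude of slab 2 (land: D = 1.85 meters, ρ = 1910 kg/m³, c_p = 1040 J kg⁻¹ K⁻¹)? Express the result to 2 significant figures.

C_ocean = 6.94×10^8 J/(m²·K); C_land = 3.67×10^6 J/(m²·K).
A ∝ 1/C ⇒ A_land = A_ocean × C_ocean/C_land = 0.118 × 189 = 22.3 K.

22 K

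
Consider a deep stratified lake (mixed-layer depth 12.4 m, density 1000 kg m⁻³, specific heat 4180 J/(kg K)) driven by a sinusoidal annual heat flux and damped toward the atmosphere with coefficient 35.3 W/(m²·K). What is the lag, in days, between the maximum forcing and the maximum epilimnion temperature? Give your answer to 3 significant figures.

16.5 days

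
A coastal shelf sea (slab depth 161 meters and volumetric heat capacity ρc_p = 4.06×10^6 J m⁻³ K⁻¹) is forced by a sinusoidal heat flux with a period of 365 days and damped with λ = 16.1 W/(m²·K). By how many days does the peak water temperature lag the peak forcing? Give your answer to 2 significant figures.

84 days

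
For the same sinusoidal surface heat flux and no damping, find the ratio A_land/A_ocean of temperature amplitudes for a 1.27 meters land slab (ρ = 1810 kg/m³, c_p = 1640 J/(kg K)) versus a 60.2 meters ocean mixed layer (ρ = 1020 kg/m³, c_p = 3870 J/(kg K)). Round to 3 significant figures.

63.0

C_ocean = 1020 × 3870 × 60.2 = 2.38×10^8 J/(m²·K).
C_land = 1810 × 1640 × 1.27 = 3.77×10^6 J/(m²·K).
Undamped amplitude ∝ 1/C, so A_land/A_ocean = C_ocean/C_land = 63.0.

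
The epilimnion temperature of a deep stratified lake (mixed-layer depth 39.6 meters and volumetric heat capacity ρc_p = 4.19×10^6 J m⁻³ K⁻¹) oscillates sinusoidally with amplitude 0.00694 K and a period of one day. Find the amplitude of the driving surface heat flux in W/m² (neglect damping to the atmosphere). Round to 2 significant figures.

Areal heat capacity C = ρc_p × D = 4.19×10^6 × 39.6 = 1.66×10^8 J/(m^2 K).
ω = 2π / 86400 s = 7.27×10^-5 s⁻¹.
Cω = 1.66×10^8 × 7.27×10^-5 = 12100 W/(m²·K).
F₀ = A × Cω = 0.00694 × 12100 = 83.7 W/m².

84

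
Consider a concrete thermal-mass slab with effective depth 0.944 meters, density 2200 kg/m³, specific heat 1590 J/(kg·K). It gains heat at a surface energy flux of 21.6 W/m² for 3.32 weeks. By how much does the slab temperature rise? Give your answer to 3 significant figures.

13.1 K

Areal heat capacity C = ρ c_p D = 2200 × 1590 × 0.944 = 3.30×10^6 J/(m²·K).
Net heat input Q = F Δt = 21.6 × (3.32 weeks × 6.048×10^5 s/week) = 4.34×10^7 J/m².
ΔT = Q / C = 4.34×10^7 / 3.30×10^6 = 13.1 K.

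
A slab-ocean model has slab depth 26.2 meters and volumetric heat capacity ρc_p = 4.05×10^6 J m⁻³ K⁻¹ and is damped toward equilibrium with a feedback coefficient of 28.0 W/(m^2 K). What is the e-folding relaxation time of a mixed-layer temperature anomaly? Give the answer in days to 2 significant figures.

Areal heat capacity C = ρc_p × D = 4.05×10^6 × 26.2 = 1.06×10^8 J/(m^2 K).
Relaxation time τ = C / λ = 1.06×10^8 / 28.0 = 3.79×10^6 s.
In days: 3.79×10^6 s / (86400 s/day) = 43.9 days.

44 days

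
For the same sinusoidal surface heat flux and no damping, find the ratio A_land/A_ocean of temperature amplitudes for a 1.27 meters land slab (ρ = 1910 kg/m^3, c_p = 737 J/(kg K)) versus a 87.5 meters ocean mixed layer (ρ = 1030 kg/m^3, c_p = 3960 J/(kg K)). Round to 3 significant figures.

C_ocean = 1030 × 3960 × 87.5 = 3.57×10^8 J/(m²·K).
C_land = 1910 × 737 × 1.27 = 1.79×10^6 J/(m²·K).
Undamped amplitude ∝ 1/C, so A_land/A_ocean = C_ocean/C_land = 200.

200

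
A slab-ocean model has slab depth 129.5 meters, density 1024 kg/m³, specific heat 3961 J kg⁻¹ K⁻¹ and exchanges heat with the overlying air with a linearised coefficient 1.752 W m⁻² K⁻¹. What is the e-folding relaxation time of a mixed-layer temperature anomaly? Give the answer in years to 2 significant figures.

Areal heat capacity C = ρ c_p D = 1024 × 3961 × 129.5 = 5.25×10^8 J/(m^2 K).
Relaxation time τ = C / λ = 5.25×10^8 / 1.752 = 3.00×10^8 s.
In years: 3.00×10^8 s / (3.156×10^7 s/year) = 9.50 years.

9.5 years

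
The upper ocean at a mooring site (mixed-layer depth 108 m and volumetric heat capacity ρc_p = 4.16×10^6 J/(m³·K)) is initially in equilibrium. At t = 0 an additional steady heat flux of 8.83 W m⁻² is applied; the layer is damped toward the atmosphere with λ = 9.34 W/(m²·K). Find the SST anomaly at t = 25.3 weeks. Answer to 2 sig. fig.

0.26 K

Areal heat capacity C = ρc_p × D = 4.16×10^6 × 108 = 4.49×10^8 J/(m²·K).
τ = C / λ = 4.49×10^8 / 9.34 = 4.81×10^7 s.
Equilibrium anomaly ΔT_eq = F / λ = 8.83 / 9.34 = 0.945 K.
t = 25.3 weeks = 1.53×10^7 s, so t/τ = 0.318.
ΔT(t) = ΔT_eq (1 − e^(−t/τ)) = 0.945 × (1 − e^−0.318) = 0.258 K.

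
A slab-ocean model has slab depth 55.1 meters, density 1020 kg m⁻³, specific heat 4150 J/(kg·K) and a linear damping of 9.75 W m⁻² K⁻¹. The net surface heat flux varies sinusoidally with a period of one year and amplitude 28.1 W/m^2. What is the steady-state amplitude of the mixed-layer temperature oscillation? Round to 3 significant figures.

0.592 K

Areal heat capacity C = ρ c_p D = 1020 × 4150 × 55.1 = 2.33×10^8 J/(m^2 K).
Angular frequency ω = 2π / T = 2π / 3.15×10^7 s = 1.99×10^-7 s⁻¹.
√((Cω)² + λ²) = √((46.5)² + 9.75²) = 47.5 W/(m²·K).
Amplitude A = F₀ / √((Cω)²+λ²) = 28.1 / 47.5 = 0.592 K.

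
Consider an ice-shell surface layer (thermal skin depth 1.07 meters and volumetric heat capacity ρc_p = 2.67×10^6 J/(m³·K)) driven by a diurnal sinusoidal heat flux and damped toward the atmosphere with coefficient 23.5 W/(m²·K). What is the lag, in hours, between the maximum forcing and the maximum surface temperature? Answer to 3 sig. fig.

Areal heat capacity C = ρc_p × D = 2.67×10^6 × 1.07 = 2.86×10^6 J/(m^2 K).
ω = 2π / 86400 s = 7.27×10^-5 s⁻¹.
Phase lag φ = arctan(Cω/λ) = arctan(208/23.5) = 1.46 rad.
Time lag = φ / ω = 1.46 / 7.27×10^-5 = 20100 s = 5.57 hours.

5.57 hours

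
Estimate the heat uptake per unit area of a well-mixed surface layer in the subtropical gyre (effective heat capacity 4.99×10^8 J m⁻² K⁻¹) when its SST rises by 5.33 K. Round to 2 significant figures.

2.7×10^9

Areal heat capacity C = 4.99×10^8 J m⁻² K⁻¹ (given).
ΔQ = C ΔT = 4.99×10^8 × 5.33 = 2.66×10^9 J/m².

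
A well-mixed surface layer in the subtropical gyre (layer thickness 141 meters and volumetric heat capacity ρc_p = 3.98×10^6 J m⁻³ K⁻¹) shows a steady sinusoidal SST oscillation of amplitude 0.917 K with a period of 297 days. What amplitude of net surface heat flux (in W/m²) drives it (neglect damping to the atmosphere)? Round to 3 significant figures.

Areal heat capacity C = ρc_p × D = 3.98×10^6 × 141 = 5.61×10^8 J m⁻² K⁻¹.
ω = 2π / 2.57×10^7 s = 2.45×10^-7 s⁻¹.
Cω = 5.61×10^8 × 2.45×10^-7 = 137 W/(m²·K).
F₀ = A × Cω = 0.917 × 137 = 126 W/m².

126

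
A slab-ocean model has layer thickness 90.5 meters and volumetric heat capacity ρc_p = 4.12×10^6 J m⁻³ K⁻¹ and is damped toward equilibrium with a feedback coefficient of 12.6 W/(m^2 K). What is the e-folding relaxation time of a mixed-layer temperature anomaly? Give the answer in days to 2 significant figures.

340 days

Areal heat capacity C = ρc_p × D = 4.12×10^6 × 90.5 = 3.73×10^8 J/(m²·K).
Relaxation time τ = C / λ = 3.73×10^8 / 12.6 = 2.96×10^7 s.
In days: 2.96×10^7 s / (86400 s/day) = 343 days.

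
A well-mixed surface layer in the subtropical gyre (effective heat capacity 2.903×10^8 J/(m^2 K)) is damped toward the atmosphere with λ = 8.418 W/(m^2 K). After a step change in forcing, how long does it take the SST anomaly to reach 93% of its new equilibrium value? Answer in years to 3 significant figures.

Areal heat capacity C = 2.903×10^8 J/(m^2 K) (given).
τ = C / λ = 2.90×10^8 / 8.418 = 3.45×10^7 s.
Fraction reached: 1 − e^(−t/τ) = 0.93 ⇒ t = −τ ln(1 − 0.93) = τ × 2.66.
t = 9.17×10^7 s = 2.91 years.

2.91 years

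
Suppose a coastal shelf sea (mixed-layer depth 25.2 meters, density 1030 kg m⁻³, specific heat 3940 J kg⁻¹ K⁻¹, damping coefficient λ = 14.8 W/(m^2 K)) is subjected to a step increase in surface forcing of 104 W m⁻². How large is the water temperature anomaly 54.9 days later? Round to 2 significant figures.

Areal heat capacity C = ρ c_p D = 1030 × 3940 × 25.2 = 1.02×10^8 J/(m^2 K).
τ = C / λ = 1.02×10^8 / 14.8 = 6.91×10^6 s.
Equilibrium anomaly ΔT_eq = F / λ = 104 / 14.8 = 7.03 K.
t = 54.9 days = 4.74×10^6 s, so t/τ = 0.686.
ΔT(t) = ΔT_eq (1 − e^(−t/τ)) = 7.03 × (1 − e^−0.686) = 3.49 K.

3.5 K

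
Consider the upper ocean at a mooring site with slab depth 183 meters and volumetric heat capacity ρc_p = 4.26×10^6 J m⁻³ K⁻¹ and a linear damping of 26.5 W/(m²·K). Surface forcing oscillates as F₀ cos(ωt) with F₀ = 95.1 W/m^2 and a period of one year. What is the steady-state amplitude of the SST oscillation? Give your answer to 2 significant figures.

Areal heat capacity C = ρc_p × D = 4.26×10^6 × 183 = 7.80×10^8 J/(m²·K).
Angular frequency ω = 2π / T = 2π / 3.15×10^7 s = 1.99×10^-7 s⁻¹.
√((Cω)² + λ²) = √((155)² + 26.5²) = 158 W/(m²·K).
Amplitude A = F₀ / √((Cω)²+λ²) = 95.1 / 158 = 0.604 K.

0.60 K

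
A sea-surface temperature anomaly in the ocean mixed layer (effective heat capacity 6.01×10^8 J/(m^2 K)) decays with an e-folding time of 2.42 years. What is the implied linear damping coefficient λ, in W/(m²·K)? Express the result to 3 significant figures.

Areal heat capacity C = 6.01×10^8 J/(m^2 K) (given).
τ = 2.42 years = 7.64×10^7 s.
λ = C / τ = 6.01×10^8 / 7.64×10^7 = 7.87 W/(m²·K).

7.87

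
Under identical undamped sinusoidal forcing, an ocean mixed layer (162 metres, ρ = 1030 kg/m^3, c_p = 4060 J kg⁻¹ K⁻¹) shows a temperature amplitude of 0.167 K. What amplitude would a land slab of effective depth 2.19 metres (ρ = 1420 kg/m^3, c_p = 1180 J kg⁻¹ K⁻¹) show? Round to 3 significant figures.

C_ocean = 6.77×10^8 J/(m²·K); C_land = 3.67×10^6 J/(m²·K).
A ∝ 1/C ⇒ A_land = A_ocean × C_ocean/C_land = 0.167 × 185 = 30.8 K.

30.8 K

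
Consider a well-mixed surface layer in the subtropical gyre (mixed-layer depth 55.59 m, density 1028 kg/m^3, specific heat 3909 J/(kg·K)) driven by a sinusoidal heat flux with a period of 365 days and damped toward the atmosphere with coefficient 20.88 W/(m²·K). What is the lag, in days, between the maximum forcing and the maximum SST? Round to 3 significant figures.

Areal heat capacity C = ρ c_p D = 1028 × 3909 × 55.59 = 2.23×10^8 J/(m^2 K).
ω = 2π / 3.15×10^7 s = 1.99×10^-7 s⁻¹.
Phase lag φ = arctan(Cω/λ) = arctan(44.5/20.88) = 1.13 rad.
Time lag = φ / ω = 1.13 / 1.99×10^-7 = 5.68×10^6 s = 65.8 days.

65.8 days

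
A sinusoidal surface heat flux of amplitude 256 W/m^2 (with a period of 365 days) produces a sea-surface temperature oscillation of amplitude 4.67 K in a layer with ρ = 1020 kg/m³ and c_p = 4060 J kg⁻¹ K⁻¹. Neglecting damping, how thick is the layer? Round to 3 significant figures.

ω = 2π / 3.15×10^7 s = 1.99×10^-7 s⁻¹.
Required C = F₀ / (A ω) = 256 / (4.67 × 1.99×10^-7) = 2.75×10^8 J/(m²·K).
D = C / (ρ c_p) = 2.75×10^8 / (1020 × 4060) = 66.4 m.

66.4 m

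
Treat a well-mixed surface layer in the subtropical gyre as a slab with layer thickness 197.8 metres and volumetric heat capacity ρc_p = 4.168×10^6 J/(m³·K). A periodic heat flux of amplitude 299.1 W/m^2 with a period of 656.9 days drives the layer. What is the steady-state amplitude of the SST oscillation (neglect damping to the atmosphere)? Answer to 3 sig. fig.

Areal heat capacity C = ρc_p × D = 4.168×10^6 × 197.8 = 8.24×10^8 J/(m²·K).
Angular frequency ω = 2π / T = 2π / 5.68×10^7 s = 1.11×10^-7 s⁻¹.
Cω = 8.24×10^8 × 1.11×10^-7 = 91.3 W/(m²·K).
Amplitude A = F₀ / (Cω) = 299.1 / 91.3 = 3.28 K.

3.28 K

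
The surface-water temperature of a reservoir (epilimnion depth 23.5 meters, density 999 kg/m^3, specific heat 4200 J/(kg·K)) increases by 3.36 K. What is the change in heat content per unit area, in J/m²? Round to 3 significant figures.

3.31×10^8

Areal heat capacity C = ρ c_p D = 999 × 4200 × 23.5 = 9.86×10^7 J/(m^2 K).
ΔQ = C ΔT = 9.86×10^7 × 3.36 = 3.31×10^8 J/m².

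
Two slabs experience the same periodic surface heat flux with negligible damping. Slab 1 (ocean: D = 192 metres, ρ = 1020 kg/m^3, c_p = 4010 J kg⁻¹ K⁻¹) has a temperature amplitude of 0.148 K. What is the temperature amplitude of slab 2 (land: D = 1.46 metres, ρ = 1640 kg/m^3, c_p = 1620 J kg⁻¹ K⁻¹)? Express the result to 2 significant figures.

30 K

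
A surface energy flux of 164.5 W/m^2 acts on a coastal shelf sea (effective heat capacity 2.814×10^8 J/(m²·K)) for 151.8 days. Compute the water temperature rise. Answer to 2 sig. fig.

Areal heat capacity C = 2.814×10^8 J/(m²·K) (given).
Net heat input Q = F Δt = 164.5 × (151.8 days × 86400 s/day) = 2.16×10^9 J/m².
ΔT = Q / C = 2.16×10^9 / 2.81×10^8 = 7.67 K.

7.7 K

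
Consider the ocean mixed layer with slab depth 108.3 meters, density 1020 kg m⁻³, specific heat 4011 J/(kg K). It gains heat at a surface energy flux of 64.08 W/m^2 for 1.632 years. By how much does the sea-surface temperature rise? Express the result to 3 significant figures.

7.45 K

Areal heat capacity C = ρ c_p D = 1020 × 4011 × 108.3 = 4.43×10^8 J/(m²·K).
Net heat input Q = F Δt = 64.08 × (1.632 years × 3.156×10^7 s/year) = 3.30×10^9 J/m².
ΔT = Q / C = 3.30×10^9 / 4.43×10^8 = 7.45 K.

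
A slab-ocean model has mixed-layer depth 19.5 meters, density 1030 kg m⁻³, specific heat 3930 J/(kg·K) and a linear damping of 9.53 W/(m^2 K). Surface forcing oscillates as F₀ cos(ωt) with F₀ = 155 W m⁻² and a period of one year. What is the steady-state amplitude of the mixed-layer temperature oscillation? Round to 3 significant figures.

8.43 K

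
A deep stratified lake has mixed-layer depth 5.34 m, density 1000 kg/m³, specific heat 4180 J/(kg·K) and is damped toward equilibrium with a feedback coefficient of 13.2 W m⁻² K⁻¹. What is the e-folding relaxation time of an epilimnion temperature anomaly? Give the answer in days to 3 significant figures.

Areal heat capacity C = ρ c_p D = 1000 × 4180 × 5.34 = 2.23×10^7 J m⁻² K⁻¹.
Relaxation time τ = C / λ = 2.23×10^7 / 13.2 = 1.69×10^6 s.
In days: 1.69×10^6 s / (86400 s/day) = 19.6 days.

19.6 days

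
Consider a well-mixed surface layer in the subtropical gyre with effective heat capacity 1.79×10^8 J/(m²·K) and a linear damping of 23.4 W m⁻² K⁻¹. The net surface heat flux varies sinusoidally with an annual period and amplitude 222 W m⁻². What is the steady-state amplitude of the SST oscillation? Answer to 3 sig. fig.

Areal heat capacity C = 1.79×10^8 J/(m²·K) (given).
Angular frequency ω = 2π / T = 2π / 3.15×10^7 s = 1.99×10^-7 s⁻¹.
√((Cω)² + λ²) = √((35.7)² + 23.4²) = 42.7 W/(m²·K).
Amplitude A = F₀ / √((Cω)²+λ²) = 222 / 42.7 = 5.20 K.

5.20 K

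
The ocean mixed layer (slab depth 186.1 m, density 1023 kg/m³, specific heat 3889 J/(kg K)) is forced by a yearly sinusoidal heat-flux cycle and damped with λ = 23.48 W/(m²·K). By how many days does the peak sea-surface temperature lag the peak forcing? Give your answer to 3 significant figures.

82.1 days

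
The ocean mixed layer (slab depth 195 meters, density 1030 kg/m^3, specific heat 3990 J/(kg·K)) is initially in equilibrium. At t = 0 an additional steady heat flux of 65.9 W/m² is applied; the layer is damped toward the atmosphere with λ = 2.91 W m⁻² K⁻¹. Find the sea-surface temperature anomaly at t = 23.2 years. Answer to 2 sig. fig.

21 K

Areal heat capacity C = ρ c_p D = 1030 × 3990 × 195 = 8.01×10^8 J/(m²·K).
τ = C / λ = 8.01×10^8 / 2.91 = 2.75×10^8 s.
Equilibrium anomaly ΔT_eq = F / λ = 65.9 / 2.91 = 22.6 K.
t = 23.2 years = 7.32×10^8 s, so t/τ = 2.66.
ΔT(t) = ΔT_eq (1 − e^(−t/τ)) = 22.6 × (1 − e^−2.66) = 21.1 K.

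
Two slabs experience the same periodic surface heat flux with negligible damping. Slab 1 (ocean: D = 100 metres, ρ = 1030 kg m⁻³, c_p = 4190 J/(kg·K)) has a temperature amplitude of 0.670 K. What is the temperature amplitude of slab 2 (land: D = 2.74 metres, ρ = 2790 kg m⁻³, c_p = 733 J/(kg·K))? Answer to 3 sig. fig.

51.6 K

C_ocean = 4.32×10^8 J/(m²·K); C_land = 5.60×10^6 J/(m²·K).
A ∝ 1/C ⇒ A_land = A_ocean × C_ocean/C_land = 0.670 × 77.0 = 51.6 K.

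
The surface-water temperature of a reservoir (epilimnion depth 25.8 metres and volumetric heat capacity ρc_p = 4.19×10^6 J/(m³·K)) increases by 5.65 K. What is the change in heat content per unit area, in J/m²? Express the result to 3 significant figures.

Areal heat capacity C = ρc_p × D = 4.19×10^6 × 25.8 = 1.08×10^8 J/(m^2 K).
ΔQ = C ΔT = 1.08×10^8 × 5.65 = 6.11×10^8 J/m².

6.11×10^8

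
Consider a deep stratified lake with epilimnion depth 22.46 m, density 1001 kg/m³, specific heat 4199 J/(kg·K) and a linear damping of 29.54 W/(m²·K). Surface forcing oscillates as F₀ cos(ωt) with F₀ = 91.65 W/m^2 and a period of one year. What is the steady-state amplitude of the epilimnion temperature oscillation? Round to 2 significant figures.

Areal heat capacity C = ρ c_p D = 1001 × 4199 × 22.46 = 9.44×10^7 J/(m^2 K).
Angular frequency ω = 2π / T = 2π / 3.15×10^7 s = 1.99×10^-7 s⁻¹.
√((Cω)² + λ²) = √((18.8)² + 29.54²) = 35.0 W/(m²·K).
Amplitude A = F₀ / √((Cω)²+λ²) = 91.65 / 35.0 = 2.62 K.

2.6 K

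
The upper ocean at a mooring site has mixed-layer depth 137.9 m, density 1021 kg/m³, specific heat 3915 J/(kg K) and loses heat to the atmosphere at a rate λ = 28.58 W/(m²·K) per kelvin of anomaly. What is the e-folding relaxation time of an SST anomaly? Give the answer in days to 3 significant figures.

223 days

Areal heat capacity C = ρ c_p D = 1021 × 3915 × 137.9 = 5.51×10^8 J/(m²·K).
Relaxation time τ = C / λ = 5.51×10^8 / 28.58 = 1.93×10^7 s.
In days: 1.93×10^7 s / (86400 s/day) = 223 days.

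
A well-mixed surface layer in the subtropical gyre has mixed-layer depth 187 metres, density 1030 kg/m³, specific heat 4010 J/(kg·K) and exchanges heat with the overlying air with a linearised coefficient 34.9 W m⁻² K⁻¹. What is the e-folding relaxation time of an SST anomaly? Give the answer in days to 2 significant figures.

260 days

Areal heat capacity C = ρ c_p D = 1030 × 4010 × 187 = 7.72×10^8 J/(m^2 K).
Relaxation time τ = C / λ = 7.72×10^8 / 34.9 = 2.21×10^7 s.
In days: 2.21×10^7 s / (86400 s/day) = 256 days.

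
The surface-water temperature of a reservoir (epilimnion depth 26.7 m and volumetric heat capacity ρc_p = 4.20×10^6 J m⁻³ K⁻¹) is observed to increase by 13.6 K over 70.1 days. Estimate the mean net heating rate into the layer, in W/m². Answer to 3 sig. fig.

Areal heat capacity C = ρc_p × D = 4.20×10^6 × 26.7 = 1.12×10^8 J/(m²·K).
Required heat per unit area: Q = C ΔT = 1.12×10^8 × 13.6 = 1.53×10^9 J/m².
Flux F = Q / Δt = 1.53×10^9 / 6.06×10^6 s = 252 W/m².

252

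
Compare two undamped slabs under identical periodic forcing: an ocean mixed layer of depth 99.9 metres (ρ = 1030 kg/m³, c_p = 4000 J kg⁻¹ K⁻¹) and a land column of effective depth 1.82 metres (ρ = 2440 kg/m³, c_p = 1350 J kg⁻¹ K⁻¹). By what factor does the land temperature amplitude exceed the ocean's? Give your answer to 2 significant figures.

C_ocean = 1030 × 4000 × 99.9 = 4.12×10^8 J/(m²·K).
C_land = 2440 × 1350 × 1.82 = 6.00×10^6 J/(m²·K).
Undamped amplitude ∝ 1/C, so A_land/A_ocean = C_ocean/C_land = 68.7.

69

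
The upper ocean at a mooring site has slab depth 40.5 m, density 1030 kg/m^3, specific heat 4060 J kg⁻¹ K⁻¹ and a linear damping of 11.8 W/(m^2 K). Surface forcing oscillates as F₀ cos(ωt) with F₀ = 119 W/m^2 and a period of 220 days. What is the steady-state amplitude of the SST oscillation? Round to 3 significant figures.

2.08 K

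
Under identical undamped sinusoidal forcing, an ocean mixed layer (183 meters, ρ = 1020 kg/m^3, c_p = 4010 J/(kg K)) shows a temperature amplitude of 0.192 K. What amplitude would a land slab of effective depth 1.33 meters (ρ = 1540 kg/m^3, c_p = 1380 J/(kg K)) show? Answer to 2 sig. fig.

51 K

C_ocean = 7.49×10^8 J/(m²·K); C_land = 2.83×10^6 J/(m²·K).
A ∝ 1/C ⇒ A_land = A_ocean × C_ocean/C_land = 0.192 × 265 = 50.8 K.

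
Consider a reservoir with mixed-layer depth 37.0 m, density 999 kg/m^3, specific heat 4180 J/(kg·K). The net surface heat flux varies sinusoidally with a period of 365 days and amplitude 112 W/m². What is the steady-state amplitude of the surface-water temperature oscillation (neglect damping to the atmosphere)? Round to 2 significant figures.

Areal heat capacity C = ρ c_p D = 999 × 4180 × 37.0 = 1.55×10^8 J/(m²·K).
Angular frequency ω = 2π / T = 2π / 3.15×10^7 s = 1.99×10^-7 s⁻¹.
Cω = 1.55×10^8 × 1.99×10^-7 = 30.8 W/(m²·K).
Amplitude A = F₀ / (Cω) = 112 / 30.8 = 3.64 K.

3.6 K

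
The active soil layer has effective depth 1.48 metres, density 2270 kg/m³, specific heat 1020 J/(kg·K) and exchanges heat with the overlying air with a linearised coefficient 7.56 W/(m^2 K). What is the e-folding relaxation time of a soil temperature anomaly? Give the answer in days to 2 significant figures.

Areal heat capacity C = ρ c_p D = 2270 × 1020 × 1.48 = 3.43×10^6 J/(m²·K).
Relaxation time τ = C / λ = 3.43×10^6 / 7.56 = 4.53×10^5 s.
In days: 4.53×10^5 s / (86400 s/day) = 5.25 days.

5.2 days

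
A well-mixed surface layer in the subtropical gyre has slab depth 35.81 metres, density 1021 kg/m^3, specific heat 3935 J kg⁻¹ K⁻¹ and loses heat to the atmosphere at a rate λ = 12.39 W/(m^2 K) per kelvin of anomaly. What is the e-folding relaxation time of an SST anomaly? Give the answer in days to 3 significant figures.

134 days

Areal heat capacity C = ρ c_p D = 1021 × 3935 × 35.81 = 1.44×10^8 J/(m^2 K).
Relaxation time τ = C / λ = 1.44×10^8 / 12.39 = 1.16×10^7 s.
In days: 1.16×10^7 s / (86400 s/day) = 134 days.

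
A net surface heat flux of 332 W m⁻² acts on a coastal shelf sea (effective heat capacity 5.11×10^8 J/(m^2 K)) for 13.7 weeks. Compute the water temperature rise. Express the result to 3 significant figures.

Areal heat capacity C = 5.11×10^8 J/(m^2 K) (given).
Net heat input Q = F Δt = 332 × (13.7 weeks × 6.048×10^5 s/week) = 2.75×10^9 J/m².
ΔT = Q / C = 2.75×10^9 / 5.11×10^8 = 5.38 K.

5.38 K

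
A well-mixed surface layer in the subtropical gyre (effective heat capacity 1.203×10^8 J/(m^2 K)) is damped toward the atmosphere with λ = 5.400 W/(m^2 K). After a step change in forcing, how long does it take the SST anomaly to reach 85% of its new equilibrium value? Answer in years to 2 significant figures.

Areal heat capacity C = 1.203×10^8 J/(m^2 K) (given).
τ = C / λ = 1.20×10^8 / 5.400 = 2.23×10^7 s.
Fraction reached: 1 − e^(−t/τ) = 0.85 ⇒ t = −τ ln(1 − 0.85) = τ × 1.90.
t = 4.23×10^7 s = 1.34 years.

1.3 years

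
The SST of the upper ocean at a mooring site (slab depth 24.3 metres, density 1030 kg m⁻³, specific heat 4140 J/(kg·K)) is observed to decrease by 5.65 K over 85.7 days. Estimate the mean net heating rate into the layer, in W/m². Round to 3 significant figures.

Areal heat capacity C = ρ c_p D = 1030 × 4140 × 24.3 = 1.04×10^8 J/(m^2 K).
Required heat per unit area: Q = C ΔT = 1.04×10^8 × -5.65 = -5.85×10^8 J/m².
Flux F = Q / Δt = -5.85×10^8 / 7.40×10^6 s = -79.1 W/m².

-79.1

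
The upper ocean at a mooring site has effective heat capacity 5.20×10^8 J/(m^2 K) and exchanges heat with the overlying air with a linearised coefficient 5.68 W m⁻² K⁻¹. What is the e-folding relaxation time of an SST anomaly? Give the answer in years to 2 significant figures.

2.9 years

Areal heat capacity C = 5.20×10^8 J/(m^2 K) (given).
Relaxation time τ = C / λ = 5.20×10^8 / 5.68 = 9.15×10^7 s.
In years: 9.15×10^7 s / (3.156×10^7 s/year) = 2.90 years.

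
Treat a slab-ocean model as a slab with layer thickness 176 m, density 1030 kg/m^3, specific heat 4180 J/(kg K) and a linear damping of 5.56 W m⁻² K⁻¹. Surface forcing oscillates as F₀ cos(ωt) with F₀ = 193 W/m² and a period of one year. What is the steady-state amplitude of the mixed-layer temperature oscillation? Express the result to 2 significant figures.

Areal heat capacity C = ρ c_p D = 1030 × 4180 × 176 = 7.58×10^8 J/(m^2 K).
Angular frequency ω = 2π / T = 2π / 3.15×10^7 s = 1.99×10^-7 s⁻¹.
√((Cω)² + λ²) = √((151)² + 5.56²) = 151 W/(m²·K).
Amplitude A = F₀ / √((Cω)²+λ²) = 193 / 151 = 1.28 K.

1.3 K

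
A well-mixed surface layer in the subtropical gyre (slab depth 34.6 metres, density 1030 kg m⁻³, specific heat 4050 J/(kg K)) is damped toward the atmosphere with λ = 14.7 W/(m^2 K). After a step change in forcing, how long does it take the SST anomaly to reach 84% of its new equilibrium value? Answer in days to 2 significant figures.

210 days

Areal heat capacity C = ρ c_p D = 1030 × 4050 × 34.6 = 1.44×10^8 J/(m^2 K).
τ = C / λ = 1.44×10^8 / 14.7 = 9.82×10^6 s.
Fraction reached: 1 − e^(−t/τ) = 0.84 ⇒ t = −τ ln(1 − 0.84) = τ × 1.83.
t = 1.80×10^7 s = 208 days.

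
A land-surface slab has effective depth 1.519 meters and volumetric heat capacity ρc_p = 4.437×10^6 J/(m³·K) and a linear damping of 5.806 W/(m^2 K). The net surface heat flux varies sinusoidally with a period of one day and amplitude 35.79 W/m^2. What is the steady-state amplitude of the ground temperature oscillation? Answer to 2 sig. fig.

Areal heat capacity C = ρc_p × D = 4.437×10^6 × 1.519 = 6.74×10^6 J/(m²·K).
Angular frequency ω = 2π / T = 2π / 86400 s = 7.27×10^-5 s⁻¹.
√((Cω)² + λ²) = √((490)² + 5.806²) = 490 W/(m²·K).
Amplitude A = F₀ / √((Cω)²+λ²) = 35.79 / 490 = 0.0730 K.

0.073 K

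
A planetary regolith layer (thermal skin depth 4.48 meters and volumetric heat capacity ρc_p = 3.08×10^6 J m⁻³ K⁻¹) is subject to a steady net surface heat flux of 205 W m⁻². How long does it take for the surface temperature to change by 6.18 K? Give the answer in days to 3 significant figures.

4.81 days

Areal heat capacity C = ρc_p × D = 3.08×10^6 × 4.48 = 1.38×10^7 J/(m²·K).
Time required: Δt = C ΔT / F = 1.38×10^7 × 6.18 / 205 = 4.16×10^5 s.
In days: 4.16×10^5 s / (86400 s/day) = 4.81 days.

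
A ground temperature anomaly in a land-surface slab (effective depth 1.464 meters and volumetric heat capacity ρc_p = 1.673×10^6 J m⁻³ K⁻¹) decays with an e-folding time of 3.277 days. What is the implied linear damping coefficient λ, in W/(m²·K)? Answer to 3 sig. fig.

Areal heat capacity C = ρc_p × D = 1.673×10^6 × 1.464 = 2.45×10^6 J/(m^2 K).
τ = 3.277 days = 2.83×10^5 s.
λ = C / τ = 2.45×10^6 / 2.83×10^5 = 8.65 W/(m²·K).

8.65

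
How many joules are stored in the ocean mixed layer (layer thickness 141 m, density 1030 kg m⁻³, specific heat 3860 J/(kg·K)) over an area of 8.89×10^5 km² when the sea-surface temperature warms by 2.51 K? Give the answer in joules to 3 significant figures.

Areal heat capacity C = ρ c_p D = 1030 × 3860 × 141 = 5.61×10^8 J/(m²·K).
Heat per unit area: q = C ΔT = 5.61×10^8 × 2.51 = 1.41×10^9 J/m².
Total heat: Q = q × A = 1.41×10^9 × (8.89×10^5 × 10⁶ m²) = 1.25×10^21 J.

1.25×10^21 J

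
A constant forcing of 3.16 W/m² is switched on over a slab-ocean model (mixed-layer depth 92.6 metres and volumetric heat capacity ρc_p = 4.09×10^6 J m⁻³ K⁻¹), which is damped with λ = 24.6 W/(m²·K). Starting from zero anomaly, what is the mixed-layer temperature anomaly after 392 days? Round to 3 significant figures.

0.114 K

Areal heat capacity C = ρc_p × D = 4.09×10^6 × 92.6 = 3.79×10^8 J/(m²·K).
τ = C / λ = 3.79×10^8 / 24.6 = 1.54×10^7 s.
Equilibrium anomaly ΔT_eq = F / λ = 3.16 / 24.6 = 0.128 K.
t = 392 days = 3.39×10^7 s, so t/τ = 2.20.
ΔT(t) = ΔT_eq (1 − e^(−t/τ)) = 0.128 × (1 − e^−2.20) = 0.114 K.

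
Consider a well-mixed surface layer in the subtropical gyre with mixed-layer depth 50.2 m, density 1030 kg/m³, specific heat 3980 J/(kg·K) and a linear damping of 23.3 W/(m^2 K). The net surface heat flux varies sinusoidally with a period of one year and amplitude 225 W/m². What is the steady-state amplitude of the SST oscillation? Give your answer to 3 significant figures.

4.77 K

Areal heat capacity C = ρ c_p D = 1030 × 3980 × 50.2 = 2.06×10^8 J/(m^2 K).
Angular frequency ω = 2π / T = 2π / 3.15×10^7 s = 1.99×10^-7 s⁻¹.
√((Cω)² + λ²) = √((41.0)² + 23.3²) = 47.2 W/(m²·K).
Amplitude A = F₀ / √((Cω)²+λ²) = 225 / 47.2 = 4.77 K.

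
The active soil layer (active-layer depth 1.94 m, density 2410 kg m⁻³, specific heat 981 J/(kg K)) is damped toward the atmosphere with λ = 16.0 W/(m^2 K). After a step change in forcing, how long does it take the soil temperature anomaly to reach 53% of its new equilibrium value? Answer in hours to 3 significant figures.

Areal heat capacity C = ρ c_p D = 2410 × 981 × 1.94 = 4.59×10^6 J/(m²·K).
τ = C / λ = 4.59×10^6 / 16.0 = 2.87×10^5 s.
Fraction reached: 1 − e^(−t/τ) = 0.53 ⇒ t = −τ ln(1 − 0.53) = τ × 0.755.
t = 2.16×10^5 s = 60.1 hours.

60.1 hours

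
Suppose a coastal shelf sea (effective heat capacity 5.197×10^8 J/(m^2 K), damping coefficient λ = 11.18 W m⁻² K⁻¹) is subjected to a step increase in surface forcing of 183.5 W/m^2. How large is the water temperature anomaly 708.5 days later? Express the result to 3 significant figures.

12.0 K

Areal heat capacity C = 5.197×10^8 J/(m^2 K) (given).
τ = C / λ = 5.20×10^8 / 11.18 = 4.65×10^7 s.
Equilibrium anomaly ΔT_eq = F / λ = 183.5 / 11.18 = 16.4 K.
t = 708.5 days = 6.12×10^7 s, so t/τ = 1.32.
ΔT(t) = ΔT_eq (1 − e^(−t/τ)) = 16.4 × (1 − e^−1.32) = 12.0 K.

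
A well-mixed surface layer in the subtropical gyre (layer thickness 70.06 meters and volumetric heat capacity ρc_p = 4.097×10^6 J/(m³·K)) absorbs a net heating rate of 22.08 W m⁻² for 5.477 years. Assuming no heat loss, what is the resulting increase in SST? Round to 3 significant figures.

13.3 K

Areal heat capacity C = ρc_p × D = 4.097×10^6 × 70.06 = 2.87×10^8 J/(m²·K).
Net heat input Q = F Δt = 22.08 × (5.477 years × 3.156×10^7 s/year) = 3.82×10^9 J/m².
ΔT = Q / C = 3.82×10^9 / 2.87×10^8 = 13.3 K.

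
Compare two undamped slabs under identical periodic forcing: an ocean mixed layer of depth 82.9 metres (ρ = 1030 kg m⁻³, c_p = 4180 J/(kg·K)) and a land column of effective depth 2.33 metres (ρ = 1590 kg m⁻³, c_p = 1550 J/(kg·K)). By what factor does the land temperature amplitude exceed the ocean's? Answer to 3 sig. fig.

62.2

C_ocean = 1030 × 4180 × 82.9 = 3.57×10^8 J/(m²·K).
C_land = 1590 × 1550 × 2.33 = 5.74×10^6 J/(m²·K).
Undamped amplitude ∝ 1/C, so A_land/A_ocean = C_ocean/C_land = 62.2.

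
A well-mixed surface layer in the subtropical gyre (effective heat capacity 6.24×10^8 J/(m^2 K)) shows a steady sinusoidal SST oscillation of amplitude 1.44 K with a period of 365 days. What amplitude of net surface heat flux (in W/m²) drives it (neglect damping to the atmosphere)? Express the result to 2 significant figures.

180

Areal heat capacity C = 6.24×10^8 J/(m^2 K) (given).
ω = 2π / 3.15×10^7 s = 1.99×10^-7 s⁻¹.
Cω = 6.24×10^8 × 1.99×10^-7 = 124 W/(m²·K).
F₀ = A × Cω = 1.44 × 124 = 179 W/m².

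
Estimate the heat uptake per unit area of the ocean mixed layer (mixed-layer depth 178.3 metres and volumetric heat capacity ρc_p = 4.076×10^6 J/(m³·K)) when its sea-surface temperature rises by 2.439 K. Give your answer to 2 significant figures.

Areal heat capacity C = ρc_p × D = 4.076×10^6 × 178.3 = 7.27×10^8 J m⁻² K⁻¹.
ΔQ = C ΔT = 7.27×10^8 × 2.439 = 1.77×10^9 J/m².

1.8×10^9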